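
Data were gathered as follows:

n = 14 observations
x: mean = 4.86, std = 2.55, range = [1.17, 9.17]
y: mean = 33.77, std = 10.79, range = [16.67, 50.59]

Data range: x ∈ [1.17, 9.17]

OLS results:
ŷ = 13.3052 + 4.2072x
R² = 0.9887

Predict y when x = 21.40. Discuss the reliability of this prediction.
ŷ = 103.3393, but this is extrapolation (above the data range [1.17, 9.17]) and may be unreliable.

Prediction calculation:
ŷ = 13.3052 + 4.2072 × 21.40
ŷ = 103.3393

Reliability:
- Data range: x ∈ [1.17, 9.17]
- Prediction point: x = 21.40 is 12.23 units above the observed range → this is EXTRAPOLATION, not interpolation

Why that matters here:
- R² describes fit only over the sampled x values; it says nothing about behaviour beyond them
- The linear relationship may not hold outside the observed range

A defensible statement: 'if the linear trend continued to x = 21.40, y would be about 103.3393' — the premise is untested.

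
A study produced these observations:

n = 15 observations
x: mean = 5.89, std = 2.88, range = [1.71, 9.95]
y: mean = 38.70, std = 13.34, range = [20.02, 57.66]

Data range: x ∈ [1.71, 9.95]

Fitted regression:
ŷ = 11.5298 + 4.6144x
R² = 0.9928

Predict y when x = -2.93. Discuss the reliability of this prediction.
ŷ = -1.9904 (extrapolation — x = -2.93 lies outside [1.71, 9.95], so reliability is low).

Prediction calculation:
ŷ = 11.5298 + 4.6144 × (-2.93)
ŷ = -1.9904

Reliability:
- Data range: x ∈ [1.71, 9.95]
- Prediction point: x = -2.93 is 4.64 units below the observed range → this is EXTRAPOLATION, not interpolation

Why that matters here:
- Real relationships often flatten, saturate, or turn nonlinear at extremes
- The standard error of prediction grows with (x − x̄)², and x = -2.93 is far from x̄ = 5.89

A defensible statement: 'if the linear trend continued to x = -2.93, y would be about -1.9904' — the premise is untested.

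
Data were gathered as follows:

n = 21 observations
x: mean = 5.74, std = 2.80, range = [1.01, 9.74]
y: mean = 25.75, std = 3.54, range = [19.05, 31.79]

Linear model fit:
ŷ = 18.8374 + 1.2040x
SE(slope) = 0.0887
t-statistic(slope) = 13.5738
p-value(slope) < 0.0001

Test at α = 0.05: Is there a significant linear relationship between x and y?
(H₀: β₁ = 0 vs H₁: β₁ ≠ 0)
Since p-value < 0.0001 < α = 0.05, reject H₀ — the slope is significantly different from 0.

Hypothesis test for the slope coefficient:

H₀: β₁ = 0 (no linear relationship)
H₁: β₁ ≠ 0 (linear relationship exists)

Test statistic: t = β̂₁ / SE(β̂₁) = 1.2040 / 0.0887 = 13.5738

With df = 19, the two-sided p-value for |t| = 13.5738 is <0.0001.

Decision rule: reject H₀ if p-value < α.
p-value < 0.0001 < α = 0.05 → reject H₀.

At α = 0.05 the data do provide convincing evidence of a nonzero slope.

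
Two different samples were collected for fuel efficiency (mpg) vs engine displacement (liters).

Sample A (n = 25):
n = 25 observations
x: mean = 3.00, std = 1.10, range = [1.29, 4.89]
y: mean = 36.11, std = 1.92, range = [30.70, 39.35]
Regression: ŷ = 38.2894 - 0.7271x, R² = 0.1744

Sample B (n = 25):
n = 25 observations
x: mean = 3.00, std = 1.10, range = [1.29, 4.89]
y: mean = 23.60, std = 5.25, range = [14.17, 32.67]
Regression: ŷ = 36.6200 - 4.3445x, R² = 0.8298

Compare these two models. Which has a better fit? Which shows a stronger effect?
Model B has the better fit (R² = 0.8298 vs 0.1744). Model B shows the stronger effect (|β₁| = 4.3445 vs 0.7271).

Model Comparison:

Which explains more variance? (R²)
- Model A: R² = 0.1744 → 17.44% of variance in fuel efficiency explained
- Model B: R² = 0.8298 → 82.98% of variance in fuel efficiency explained
- 0.8298 > 0.1744 → Model B has the better fit

Strength of effect — compare |β₁|:
- Model A: β₁ = -0.7271 → predicted fuel efficiency falls 0.7271 mpg per additional liter of engine displacement
- Model B: β₁ = -4.3445 → predicted fuel efficiency falls 4.3445 mpg per additional liter of engine displacement
- |-0.7271| < |-4.3445| → Model B shows the stronger marginal effect

Notes:
- R² measures how tightly points cluster around the line; β₁ measures how steep the line is — they answer different questions.
- The two samples could reflect different populations, time periods, or measurement quality.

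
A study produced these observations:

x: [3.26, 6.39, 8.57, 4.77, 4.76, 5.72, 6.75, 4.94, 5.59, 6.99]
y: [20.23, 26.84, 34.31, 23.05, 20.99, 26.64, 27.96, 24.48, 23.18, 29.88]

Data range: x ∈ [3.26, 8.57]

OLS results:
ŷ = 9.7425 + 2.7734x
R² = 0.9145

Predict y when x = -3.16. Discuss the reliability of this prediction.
ŷ = 0.9786 (extrapolation — x = -3.16 lies outside [3.26, 8.57], so reliability is low).

Prediction calculation:
ŷ = 9.7425 + 2.7734 × (-3.16)
ŷ = 0.9786

Reliability:
- Data range: x ∈ [3.26, 8.57]
- Prediction point: x = -3.16 is 6.42 units below the observed range → this is EXTRAPOLATION, not interpolation

Why that matters here:
- Real relationships often flatten, saturate, or turn nonlinear at extremes
- The linear relationship may not hold outside the observed range

The R² = 0.9145 only validates the fit within [3.26, 8.57]; treat ŷ = 0.9786 with caution.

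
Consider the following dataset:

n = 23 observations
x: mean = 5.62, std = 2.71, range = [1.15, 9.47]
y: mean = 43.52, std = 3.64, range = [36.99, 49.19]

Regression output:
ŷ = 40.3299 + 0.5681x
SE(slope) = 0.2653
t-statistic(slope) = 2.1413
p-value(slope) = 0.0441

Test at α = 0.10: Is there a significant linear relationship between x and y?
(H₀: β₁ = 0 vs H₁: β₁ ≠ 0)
p-value = 0.0441 < α = 0.10, so we reject H₀. The relationship is significant.

Hypothesis test for the slope coefficient:

H₀: β₁ = 0 (no linear relationship)
H₁: β₁ ≠ 0 (linear relationship exists)

Test statistic: t = β̂₁ / SE(β̂₁) = 0.5681 / 0.2653 = 2.1413

With df = 21, the two-sided p-value for |t| = 2.1413 is 0.0441.

Decision rule: reject H₀ if p-value < α.
p-value = 0.0441 < α = 0.10 → reject H₀.

There is sufficient evidence at the 10% significance level to conclude that a linear relationship exists between x and y.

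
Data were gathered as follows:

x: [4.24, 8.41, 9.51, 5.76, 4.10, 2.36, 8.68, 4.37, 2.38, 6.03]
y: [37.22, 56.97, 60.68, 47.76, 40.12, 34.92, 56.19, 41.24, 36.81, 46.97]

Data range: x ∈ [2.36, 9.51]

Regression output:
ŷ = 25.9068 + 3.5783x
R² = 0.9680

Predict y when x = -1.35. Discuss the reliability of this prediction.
ŷ = 21.0761 (extrapolation — x = -1.35 lies outside [2.36, 9.51], so reliability is low).

Prediction calculation:
ŷ = 25.9068 + 3.5783 × (-1.35)
ŷ = 21.0761

Reliability:
- Data range: x ∈ [2.36, 9.51]
- Prediction point: x = -1.35 is 3.71 units below the observed range → this is EXTRAPOLATION, not interpolation

Why that matters here:
- R² describes fit only over the sampled x values; it says nothing about behaviour beyond them
- There are no observations near this x to validate the fitted line there

The R² = 0.9680 only validates the fit within [2.36, 9.51]; treat ŷ = 21.0761 with caution.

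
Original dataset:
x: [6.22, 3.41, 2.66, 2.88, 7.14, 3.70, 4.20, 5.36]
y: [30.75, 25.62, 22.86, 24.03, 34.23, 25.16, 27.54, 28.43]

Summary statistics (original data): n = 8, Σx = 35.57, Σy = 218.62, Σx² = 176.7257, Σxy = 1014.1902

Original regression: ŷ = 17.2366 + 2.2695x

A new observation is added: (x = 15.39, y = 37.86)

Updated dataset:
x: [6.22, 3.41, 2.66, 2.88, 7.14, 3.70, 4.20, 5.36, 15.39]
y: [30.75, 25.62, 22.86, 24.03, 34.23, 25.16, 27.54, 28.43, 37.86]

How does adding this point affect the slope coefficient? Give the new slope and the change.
The slope changes from 2.2695 to 1.1566 (change of -1.1129, or -49.0%).

The new point has HIGH LEVERAGE: x = 15.39 is far from the original mean x̄ = 35.57/8 ≈ 4.45 (original range [2.66, 7.14]).

Step 1: Update the sums with the new point (n goes from 8 to 9)
Σx  = 35.57 + 15.39 = 50.96
Σy  = 218.62 + 37.86 = 256.48
Σx² = 176.7257 + 15.39² = 176.7257 + 236.8521 = 413.5778
Σxy = 1014.1902 + 15.39×37.86 = 1014.1902 + 582.6654 = 1596.8556

Step 2: Recompute the slope with b₁ = (nΣxy − ΣxΣy) / (nΣx² − (Σx)²)
Numerator   = 9×1596.8556 − 50.96×256.48 = 14371.7004 − 13070.2208 = 1301.4796
Denominator = 9×413.5778 − 50.96² = 3722.2002 − 2596.9216 = 1125.2786
b₁(new) = 1301.4796 / 1125.2786 = 1.1566

(Same formula on the original sums: (8×1014.1902 − 35.57×218.62) / (8×176.7257 − 35.57²) = 337.2082 / 148.5807 = 2.2695, matching the given fit.)

Step 3: Change in slope
Δβ₁ = 1.1566 − 2.2695 = -1.1129
Relative change = -1.1129 / 2.2695 × 100% = -49.0%
→ the slope decreases when the point is added.

A high-leverage point only changes the slope if it is off the original line; here y = 37.86 is below the original trend, so the slope decreases.
In practice: check such a point for data-entry or measurement error.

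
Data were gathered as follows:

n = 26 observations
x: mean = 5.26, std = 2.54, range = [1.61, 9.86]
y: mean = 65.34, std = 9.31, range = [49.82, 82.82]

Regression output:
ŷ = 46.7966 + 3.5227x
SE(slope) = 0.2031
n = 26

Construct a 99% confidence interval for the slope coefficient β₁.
The 99% CI for β₁ is (2.9546, 4.0908)

Confidence interval for the slope:

The 99% CI for β₁ is: β̂₁ ± t*(α/2, n-2) × SE(β̂₁)

Step 1: Find critical t-value
- Confidence level = 0.99
- Degrees of freedom = n - 2 = 26 - 2 = 24
- t*(α/2, 24) = 2.7969

Step 2: Calculate margin of error
Margin = 2.7969 × 0.2031 = 0.5681

Step 3: Construct interval
CI = 3.5227 ± 0.5681
CI = (2.9546, 4.0908)

Interpretation: intervals built this way capture the true β₁ in 99% of repeated samples; here the plausible range for the per-unit effect of x on y is 2.9546 to 4.0908.
Since 0 is outside the interval, a two-sided test at α = 0.01 would reject H₀: β₁ = 0.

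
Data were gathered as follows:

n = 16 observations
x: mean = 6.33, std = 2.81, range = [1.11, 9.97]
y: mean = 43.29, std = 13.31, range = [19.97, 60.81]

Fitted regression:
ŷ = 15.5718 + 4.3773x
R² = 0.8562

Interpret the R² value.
R² = 0.8562 means 85.62% of the variation in y is explained by the linear relationship with x. This indicates a strong fit.

The coefficient of determination R² is the fraction of the total variation in y that the fitted line accounts for.

Here R² = 0.8562:
- Explained: 85.62% of the variation in y
- Unexplained (residual): 100% − 85.62% = 14.38%
- Rule of thumb (below 0.3 weak; 0.3 to below 0.7 moderate; 0.7 and above strong) → strong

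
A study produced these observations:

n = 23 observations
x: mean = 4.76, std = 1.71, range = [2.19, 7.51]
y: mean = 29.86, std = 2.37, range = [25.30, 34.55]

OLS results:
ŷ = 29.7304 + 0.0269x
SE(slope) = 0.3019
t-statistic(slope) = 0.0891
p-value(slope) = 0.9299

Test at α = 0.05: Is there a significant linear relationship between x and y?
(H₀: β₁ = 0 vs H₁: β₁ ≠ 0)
Fail to reject H₀: p-value = 0.9299 ≥ α = 0.05. The linear relationship is not significant at the 5% level.

Hypothesis test for the slope coefficient:

H₀: β₁ = 0 (no linear relationship)
H₁: β₁ ≠ 0 (linear relationship exists)

Test statistic: t = β̂₁ / SE(β̂₁) = 0.0269 / 0.3019 = 0.0891

With df = 21, the two-sided p-value for |t| = 0.0891 is 0.9299.

Decision rule: reject H₀ if p-value < α.
p-value = 0.9299 ≥ α = 0.05 → fail to reject H₀.

There is not sufficient evidence at the 5% significance level to conclude that a linear relationship exists between x and y.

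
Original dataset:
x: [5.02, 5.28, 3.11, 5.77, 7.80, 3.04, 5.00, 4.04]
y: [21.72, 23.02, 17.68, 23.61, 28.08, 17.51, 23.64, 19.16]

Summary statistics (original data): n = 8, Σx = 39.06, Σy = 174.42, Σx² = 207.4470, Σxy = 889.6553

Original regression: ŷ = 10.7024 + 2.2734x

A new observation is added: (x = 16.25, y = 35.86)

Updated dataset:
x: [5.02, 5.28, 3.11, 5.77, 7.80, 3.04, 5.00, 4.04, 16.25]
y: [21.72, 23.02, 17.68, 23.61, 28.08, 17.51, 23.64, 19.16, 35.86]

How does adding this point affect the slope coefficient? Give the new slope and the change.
The slope changes from 2.2734 to 1.3685 (change of -0.9049, or -39.8%).

The new point has HIGH LEVERAGE: x = 16.25 is far from the original mean x̄ = 39.06/8 ≈ 4.88 (original range [3.04, 7.80]).

Step 1: Update the sums with the new point (n goes from 8 to 9)
Σx  = 39.06 + 16.25 = 55.31
Σy  = 174.42 + 35.86 = 210.28
Σx² = 207.4470 + 16.25² = 207.4470 + 264.0625 = 471.5095
Σxy = 889.6553 + 16.25×35.86 = 889.6553 + 582.7250 = 1472.3803

Step 2: Recompute the slope with b₁ = (nΣxy − ΣxΣy) / (nΣx² − (Σx)²)
Numerator   = 9×1472.3803 − 55.31×210.28 = 13251.4227 − 11630.5868 = 1620.8359
Denominator = 9×471.5095 − 55.31² = 4243.5855 − 3059.1961 = 1184.3894
b₁(new) = 1620.8359 / 1184.3894 = 1.3685

(Same formula on the original sums: (8×889.6553 − 39.06×174.42) / (8×207.4470 − 39.06²) = 304.3972 / 133.8924 = 2.2734, matching the given fit.)

Step 3: Change in slope
Δβ₁ = 1.3685 − 2.2734 = -0.9049
Relative change = -0.9049 / 2.2734 × 100% = -39.8%
→ the slope decreases when the point is added.

A high-leverage point only changes the slope if it is off the original line; here y = 35.86 is below the original trend, so the slope decreases.
In practice: check such a point for data-entry or measurement error.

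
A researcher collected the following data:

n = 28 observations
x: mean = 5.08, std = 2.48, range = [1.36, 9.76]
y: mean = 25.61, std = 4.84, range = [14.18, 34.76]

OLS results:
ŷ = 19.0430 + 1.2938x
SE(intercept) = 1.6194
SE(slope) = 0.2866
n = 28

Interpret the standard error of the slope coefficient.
The slope 1.2938 is pinned down to within about ±0.2866 (one SE) by these data — relative uncertainty 22.2%, i.e. moderately precise.

SE(β̂₁) = s / √Sxx, where s is the residual standard deviation and Sxx = Σ(x − x̄)². It is the yardstick for how far β̂₁ = 1.2938 could plausibly be from the true slope.

Relative precision:
- SE / |β̂₁| = 0.2866 / 1.2938 = 22.2%
- Rule of thumb (under 20%: precise; 20% to under 50%: moderately precise; 50% or more: imprecise) → moderately precise

Link to interval estimation: a confidence interval for β₁ is β̂₁ ± t* × 0.2866, so SE sets the half-width per unit of t*.

What drives SE(β̂₁): wider spread of x values → smaller SE.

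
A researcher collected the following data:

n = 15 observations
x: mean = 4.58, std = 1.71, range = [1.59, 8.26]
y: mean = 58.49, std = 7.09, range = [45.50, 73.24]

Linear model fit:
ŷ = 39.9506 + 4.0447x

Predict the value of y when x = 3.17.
ŷ = 52.7723

x = 3.17 lies inside the observed range [1.59, 8.26], so the fitted equation applies directly:

ŷ = 39.9506 + 4.0447 × 3.17
ŷ = 39.9506 + 12.8217
ŷ = 52.7723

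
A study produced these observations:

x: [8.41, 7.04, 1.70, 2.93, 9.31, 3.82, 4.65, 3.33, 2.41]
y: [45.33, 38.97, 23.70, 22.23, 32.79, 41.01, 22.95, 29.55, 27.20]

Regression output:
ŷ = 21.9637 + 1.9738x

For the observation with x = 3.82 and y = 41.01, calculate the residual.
Residual = 11.5064

The residual is the difference between the actual value and the predicted value:

Residual = y - ŷ

Step 1: Calculate predicted value
ŷ = 21.9637 + 1.9738 × 3.82
ŷ = 29.5036

Step 2: Calculate residual
Residual = 41.01 - 29.5036
Residual = 11.5064

The residual is positive, so the observed y = 41.01 sits above the regression line (the line underestimates it by 11.5064).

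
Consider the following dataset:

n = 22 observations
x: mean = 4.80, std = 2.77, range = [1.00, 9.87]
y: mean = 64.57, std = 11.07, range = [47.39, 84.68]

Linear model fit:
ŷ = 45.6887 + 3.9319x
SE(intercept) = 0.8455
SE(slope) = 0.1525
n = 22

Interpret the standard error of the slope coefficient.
SE(slope) = 0.1525 measures the uncertainty in the estimated slope. The coefficient is estimated precisely (SE/|β̂₁| = 3.9%).

What SE measures:
- The standard error quantifies the sampling variability of the coefficient estimate
- It is the estimated standard deviation of β̂₁ across hypothetical repeated samples of the same size
- Smaller SE → more precise estimate

Relative precision:
- SE / |β̂₁| = 0.1525 / 3.9319 = 3.9%
- Rule of thumb (under 20%: precise; 20% to under 50%: moderately precise; 50% or more: imprecise) → precise

Link to the t-test: t = β̂₁ / SE(β̂₁) = 3.9319 / 0.1525 = 25.7830, the statistic for H₀: β₁ = 0.

What drives SE(β̂₁): more residual scatter → larger SE; larger n (here n = 22) → smaller SE.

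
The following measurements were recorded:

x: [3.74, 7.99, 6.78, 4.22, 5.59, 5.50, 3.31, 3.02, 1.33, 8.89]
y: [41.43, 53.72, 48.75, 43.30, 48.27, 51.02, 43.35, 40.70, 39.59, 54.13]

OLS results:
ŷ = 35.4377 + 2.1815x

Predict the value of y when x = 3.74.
ŷ = 43.5965

Plug x = 3.74 into the fitted line:

ŷ = 35.4377 + 2.1815 × 3.74
ŷ = 35.4377 + 8.1588
ŷ = 43.5965

This is the fitted mean response at that x — an individual observation would come with a wider prediction interval.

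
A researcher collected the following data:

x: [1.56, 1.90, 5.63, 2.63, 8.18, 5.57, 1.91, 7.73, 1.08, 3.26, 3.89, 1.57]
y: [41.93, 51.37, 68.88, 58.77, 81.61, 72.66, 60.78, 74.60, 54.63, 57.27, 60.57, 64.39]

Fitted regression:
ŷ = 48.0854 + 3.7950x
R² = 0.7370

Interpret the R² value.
R² = 0.7370 means 73.70% of the variation in y is explained by the linear relationship with x. This indicates a strong fit.

The coefficient of determination R² is the fraction of the total variation in y that the fitted line accounts for.

Here R² = 0.7370:
- Explained: 73.70% of the variation in y
- Unexplained (residual): 100% − 73.70% = 26.30%
- Rule of thumb (below 0.3 weak; 0.3 to below 0.7 moderate; 0.7 and above strong) → strong

Note: R² never decreases when predictors are added, so it should not be used alone to compare models of different size.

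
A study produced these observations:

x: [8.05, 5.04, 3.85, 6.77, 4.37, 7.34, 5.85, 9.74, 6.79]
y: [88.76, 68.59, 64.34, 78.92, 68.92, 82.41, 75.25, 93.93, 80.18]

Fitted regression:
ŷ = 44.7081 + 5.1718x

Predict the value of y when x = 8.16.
ŷ = 86.9100

To predict y for x = 8.16, substitute into the regression equation:

ŷ = 44.7081 + 5.1718 × 8.16
ŷ = 44.7081 + 42.2019
ŷ = 86.9100

This is the fitted mean response at that x — an individual observation would come with a wider prediction interval.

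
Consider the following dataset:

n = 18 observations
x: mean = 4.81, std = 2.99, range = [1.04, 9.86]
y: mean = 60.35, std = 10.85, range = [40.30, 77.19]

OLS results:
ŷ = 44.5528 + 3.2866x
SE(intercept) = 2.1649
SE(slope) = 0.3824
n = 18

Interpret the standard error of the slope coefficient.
SE(β̂₁) = 0.3824 is the estimated standard deviation of the slope estimate across repeated samples; relative to β̂₁ = 3.2866 that is 11.6%, a precise estimate.

SE(β̂₁) = 0.3824 says: if we drew many samples of n = 18 from the same population and refit each time, the fitted slopes would scatter with a standard deviation of roughly 0.3824 around the true β₁.

Relative precision:
- SE / |β̂₁| = 0.3824 / 3.2866 = 11.6%
- Rule of thumb (under 20%: precise; 20% to under 50%: moderately precise; 50% or more: imprecise) → precise

Rough 95% range (±2 SE): 3.2866 ± 0.7648 → (2.5218, 4.0514).

What drives SE(β̂₁): larger n (here n = 18) → smaller SE.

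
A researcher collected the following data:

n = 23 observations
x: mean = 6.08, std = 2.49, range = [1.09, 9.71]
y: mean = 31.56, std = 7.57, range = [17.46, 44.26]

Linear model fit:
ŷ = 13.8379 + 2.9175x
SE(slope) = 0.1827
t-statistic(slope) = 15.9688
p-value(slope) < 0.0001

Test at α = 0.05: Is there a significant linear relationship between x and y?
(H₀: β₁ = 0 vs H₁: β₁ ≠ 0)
Since p-value < 0.0001 < α = 0.05, reject H₀ — the slope is significantly different from 0.

Hypothesis test for the slope coefficient:

H₀: β₁ = 0 (no linear relationship)
H₁: β₁ ≠ 0 (linear relationship exists)

Test statistic: t = β̂₁ / SE(β̂₁) = 2.9175 / 0.1827 = 15.9688

The p-value (<0.0001) is the probability, under H₀, of a t-statistic at least as extreme as |t| = 15.9688 (two-sided, df = n − 2 = 21).

Decision rule: reject H₀ if p-value < α.
p-value < 0.0001 < α = 0.05 → reject H₀.

There is sufficient evidence at the 5% significance level to conclude that a linear relationship exists between x and y.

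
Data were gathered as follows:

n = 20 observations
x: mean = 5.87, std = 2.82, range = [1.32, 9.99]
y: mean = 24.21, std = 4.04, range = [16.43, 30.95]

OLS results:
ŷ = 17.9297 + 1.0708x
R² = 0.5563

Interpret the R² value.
R² = 0.5563 means 55.63% of the variation in y is explained by the linear relationship with x. This indicates a moderate fit.

The coefficient of determination R² is the fraction of the total variation in y that the fitted line accounts for.

Here R² = 0.5563:
- Explained: 55.63% of the variation in y
- Unexplained (residual): 100% − 55.63% = 44.37%
- Rule of thumb (below 0.3 weak; 0.3 to below 0.7 moderate; 0.7 and above strong) → moderate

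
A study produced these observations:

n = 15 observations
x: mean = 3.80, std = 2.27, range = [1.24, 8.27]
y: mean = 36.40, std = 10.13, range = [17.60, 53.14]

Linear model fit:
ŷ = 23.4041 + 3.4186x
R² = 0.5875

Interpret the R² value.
R² = 0.5875 means 58.75% of the variation in y is explained by the linear relationship with x. This indicates a moderate fit.

R² = 1 − SS_res/SS_tot compares the residual scatter to the total scatter of y about its mean.

Here R² = 0.5875:
- Explained: 58.75% of the variation in y
- Unexplained (residual): 100% − 58.75% = 41.25%
- Rule of thumb (below 0.3 weak; 0.3 to below 0.7 moderate; 0.7 and above strong) → moderate

Note: R² says nothing about causation, and a high R² does not by itself mean the linear form is appropriate — check the residuals.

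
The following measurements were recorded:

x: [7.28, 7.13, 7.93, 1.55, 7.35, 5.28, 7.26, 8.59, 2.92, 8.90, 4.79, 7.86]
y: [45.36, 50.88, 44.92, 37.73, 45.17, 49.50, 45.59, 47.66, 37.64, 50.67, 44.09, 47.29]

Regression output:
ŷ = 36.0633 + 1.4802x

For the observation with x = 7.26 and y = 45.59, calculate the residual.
Residual = -1.2196

The residual is the difference between the actual value and the predicted value:

Residual = y - ŷ

Step 1: Calculate predicted value
ŷ = 36.0633 + 1.4802 × 7.26
ŷ = 46.8096

Step 2: Calculate residual
Residual = 45.59 - 46.8096
Residual = -1.2196

Interpretation: the model overestimates the actual value by 1.2196 at this point (negative residual → observation lies below the fitted line).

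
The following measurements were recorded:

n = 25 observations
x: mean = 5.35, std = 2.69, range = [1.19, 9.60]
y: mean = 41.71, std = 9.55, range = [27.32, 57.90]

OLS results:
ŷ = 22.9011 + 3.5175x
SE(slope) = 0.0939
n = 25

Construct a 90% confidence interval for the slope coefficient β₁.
The 90% CI for β₁ is (3.3566, 3.6784)

Confidence interval for the slope:

The 90% CI for β₁ is: β̂₁ ± t*(α/2, n-2) × SE(β̂₁)

Step 1: Find critical t-value
- Confidence level = 0.9
- Degrees of freedom = n - 2 = 25 - 2 = 23
- t*(α/2, 23) = 1.7139

Step 2: Calculate margin of error
Margin = 1.7139 × 0.0939 = 0.1609

Step 3: Construct interval
CI = 3.5175 ± 0.1609
CI = (3.3566, 3.6784)

Interpretation: intervals built this way capture the true β₁ in 90% of repeated samples; here the plausible range for the per-unit effect of x on y is 3.3566 to 3.6784.
The interval does not include 0, suggesting a significant linear relationship.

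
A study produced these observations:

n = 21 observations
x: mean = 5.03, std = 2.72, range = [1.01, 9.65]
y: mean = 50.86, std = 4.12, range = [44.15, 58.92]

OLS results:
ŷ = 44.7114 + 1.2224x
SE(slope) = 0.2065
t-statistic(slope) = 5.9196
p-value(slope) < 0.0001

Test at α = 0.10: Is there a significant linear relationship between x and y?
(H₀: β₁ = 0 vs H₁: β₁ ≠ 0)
Since p-value < 0.0001 < α = 0.10, reject H₀ — the slope is significantly different from 0.

Hypothesis test for the slope coefficient:

H₀: β₁ = 0 (no linear relationship)
H₁: β₁ ≠ 0 (linear relationship exists)

Test statistic: t = β̂₁ / SE(β̂₁) = 1.2224 / 0.2065 = 5.9196

p < 0.0001: how often a slope estimate this far from 0 (in SE units) would arise by chance if β₁ were truly 0.

Decision rule: reject H₀ if p-value < α.
p-value < 0.0001 < α = 0.10 → reject H₀.

There is sufficient evidence at the 10% significance level to conclude that a linear relationship exists between x and y.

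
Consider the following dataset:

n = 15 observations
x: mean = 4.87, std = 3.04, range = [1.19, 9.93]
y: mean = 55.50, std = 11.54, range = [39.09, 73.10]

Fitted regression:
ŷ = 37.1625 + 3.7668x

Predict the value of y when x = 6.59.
ŷ = 61.9857

x = 6.59 lies inside the observed range [1.19, 9.93], so the fitted equation applies directly:

ŷ = 37.1625 + 3.7668 × 6.59
ŷ = 37.1625 + 24.8232
ŷ = 61.9857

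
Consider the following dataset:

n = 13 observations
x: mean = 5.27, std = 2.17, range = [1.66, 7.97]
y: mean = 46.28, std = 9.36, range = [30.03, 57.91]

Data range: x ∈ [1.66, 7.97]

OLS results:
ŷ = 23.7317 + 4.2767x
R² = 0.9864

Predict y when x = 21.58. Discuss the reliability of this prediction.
ŷ = 116.0229, but this is extrapolation (above the data range [1.66, 7.97]) and may be unreliable.

Prediction calculation:
ŷ = 23.7317 + 4.2767 × 21.58
ŷ = 116.0229

Reliability:
- Data range: x ∈ [1.66, 7.97]
- Prediction point: x = 21.58 is 13.61 units above the observed range → this is EXTRAPOLATION, not interpolation

Why that matters here:
- R² describes fit only over the sampled x values; it says nothing about behaviour beyond them
- The linear relationship may not hold outside the observed range
- The standard error of prediction grows with (x − x̄)², and x = 21.58 is far from x̄ = 5.27

The R² = 0.9864 only validates the fit within [1.66, 7.97]; treat ŷ = 116.0229 with caution.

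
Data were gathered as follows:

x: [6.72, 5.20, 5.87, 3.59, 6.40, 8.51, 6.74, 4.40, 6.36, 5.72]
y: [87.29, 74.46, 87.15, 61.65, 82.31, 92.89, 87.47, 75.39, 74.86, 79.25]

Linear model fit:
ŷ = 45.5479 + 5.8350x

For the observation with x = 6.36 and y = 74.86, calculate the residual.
Residual = -7.7985

The residual is the difference between the actual value and the predicted value:

Residual = y - ŷ

Step 1: Calculate predicted value
ŷ = 45.5479 + 5.8350 × 6.36
ŷ = 82.6585

Step 2: Calculate residual
Residual = 74.86 - 82.6585
Residual = -7.7985

Interpretation: the model overestimates the actual value by 7.7985 at this point (negative residual → observation lies below the fitted line).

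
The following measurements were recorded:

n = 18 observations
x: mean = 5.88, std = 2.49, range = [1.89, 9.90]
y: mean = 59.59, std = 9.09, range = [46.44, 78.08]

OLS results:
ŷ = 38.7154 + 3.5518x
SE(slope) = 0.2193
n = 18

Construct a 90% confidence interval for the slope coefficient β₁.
The 90% CI for β₁ is (3.1689, 3.9347)

Confidence interval for the slope:

The 90% CI for β₁ is: β̂₁ ± t*(α/2, n-2) × SE(β̂₁)

Step 1: Find critical t-value
- Confidence level = 0.9
- Degrees of freedom = n - 2 = 18 - 2 = 16
- t*(α/2, 16) = 1.7459

Step 2: Calculate margin of error
Margin = 1.7459 × 0.2193 = 0.3829

Step 3: Construct interval
CI = 3.5518 ± 0.3829
CI = (3.1689, 3.9347)

Interpretation: We are 90% confident that the true slope β₁ lies between 3.1689 and 3.9347.
The interval does not include 0, suggesting a significant linear relationship.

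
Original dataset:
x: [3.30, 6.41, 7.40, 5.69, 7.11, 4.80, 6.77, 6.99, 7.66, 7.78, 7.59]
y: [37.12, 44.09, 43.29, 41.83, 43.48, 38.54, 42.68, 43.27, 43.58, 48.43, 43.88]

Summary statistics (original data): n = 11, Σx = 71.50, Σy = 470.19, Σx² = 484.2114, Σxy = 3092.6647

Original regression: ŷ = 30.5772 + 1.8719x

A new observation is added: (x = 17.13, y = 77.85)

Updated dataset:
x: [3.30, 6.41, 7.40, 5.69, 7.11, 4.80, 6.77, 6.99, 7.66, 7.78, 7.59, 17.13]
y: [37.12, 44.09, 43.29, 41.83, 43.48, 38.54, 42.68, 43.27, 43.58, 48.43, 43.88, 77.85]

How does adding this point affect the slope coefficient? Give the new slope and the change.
Adding the point moves β₁ from 1.8719 to 3.0762, i.e. it increases by 1.2043 (+64.3%).

x = 17.13 lies well outside the original x-range [3.30, 7.78] (x̄ ≈ 6.50), so this observation has high leverage and can move the slope substantially.

Step 1: Update the sums with the new point (n goes from 11 to 12)
Σx  = 71.50 + 17.13 = 88.63
Σy  = 470.19 + 77.85 = 548.04
Σx² = 484.2114 + 17.13² = 484.2114 + 293.4369 = 777.6483
Σxy = 3092.6647 + 17.13×77.85 = 3092.6647 + 1333.5705 = 4426.2352

Step 2: Recompute the slope with b₁ = (nΣxy − ΣxΣy) / (nΣx² − (Σx)²)
Numerator   = 12×4426.2352 − 88.63×548.04 = 53114.8224 − 48572.7852 = 4542.0372
Denominator = 12×777.6483 − 88.63² = 9331.7796 − 7855.2769 = 1476.5027
b₁(new) = 4542.0372 / 1476.5027 = 3.0762

(Same formula on the original sums: (11×3092.6647 − 71.50×470.19) / (11×484.2114 − 71.50²) = 400.7267 / 214.0754 = 1.8719, matching the given fit.)

Step 3: Change in slope
Δβ₁ = 3.0762 − 1.8719 = +1.2043
Relative change = +1.2043 / 1.8719 × 100% = +64.3%
→ the slope increases when the point is added.

A high-leverage point only changes the slope if it is off the original line; here y = 77.85 is above the original trend, so the slope increases.
In practice: investigate whether it comes from the same population as the rest of the sample.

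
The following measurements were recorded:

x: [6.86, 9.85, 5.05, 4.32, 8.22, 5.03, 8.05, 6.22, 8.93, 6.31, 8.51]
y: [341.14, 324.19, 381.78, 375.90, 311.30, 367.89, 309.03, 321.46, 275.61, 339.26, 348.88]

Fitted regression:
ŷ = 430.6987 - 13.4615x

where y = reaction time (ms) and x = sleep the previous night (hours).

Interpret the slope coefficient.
For each additional hour of sleep, predicted reaction time decreases by approximately 13.4615 ms.

The slope coefficient β₁ = -13.4615 represents the marginal effect of sleep on reaction time.

Interpretation:
- Sleep up by 1 hour → predicted reaction time decreases by 13.4615 ms
- This is a linear approximation: the same per-unit change is assumed across the whole observed x range
- The slope describes association in these data, not necessarily a causal effect

(β₀ = 430.6987 is the fitted value at x = 0 and is not part of the slope interpretation.)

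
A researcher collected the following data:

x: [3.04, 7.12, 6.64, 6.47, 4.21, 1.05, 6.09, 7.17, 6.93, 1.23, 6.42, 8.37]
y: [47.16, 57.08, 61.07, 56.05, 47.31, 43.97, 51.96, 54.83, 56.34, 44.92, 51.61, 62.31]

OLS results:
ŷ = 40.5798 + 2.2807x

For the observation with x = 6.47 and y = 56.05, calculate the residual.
Residual = 0.7141

The residual is the difference between the actual value and the predicted value:

Residual = y - ŷ

Step 1: Calculate predicted value
ŷ = 40.5798 + 2.2807 × 6.47
ŷ = 55.3359

Step 2: Calculate residual
Residual = 56.05 - 55.3359
Residual = 0.7141

The residual is positive, so the observed y = 56.05 sits above the regression line (the line underestimates it by 0.7141).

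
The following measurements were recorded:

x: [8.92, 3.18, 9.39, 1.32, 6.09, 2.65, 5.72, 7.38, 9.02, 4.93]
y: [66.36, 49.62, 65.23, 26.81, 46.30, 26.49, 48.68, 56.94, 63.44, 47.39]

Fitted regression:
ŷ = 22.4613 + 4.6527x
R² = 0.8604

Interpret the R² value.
The model explains 86.04% of the variance in y (R² = 0.8604), leaving 13.96% unexplained; the fit is strong.

The coefficient of determination R² is the fraction of the total variation in y that the fitted line accounts for.

Here R² = 0.8604:
- Explained: 86.04% of the variation in y
- Unexplained (residual): 100% − 86.04% = 13.96%
- Rule of thumb (below 0.3 weak; 0.3 to below 0.7 moderate; 0.7 and above strong) → strong

Note: R² never decreases when predictors are added, so it should not be used alone to compare models of different size.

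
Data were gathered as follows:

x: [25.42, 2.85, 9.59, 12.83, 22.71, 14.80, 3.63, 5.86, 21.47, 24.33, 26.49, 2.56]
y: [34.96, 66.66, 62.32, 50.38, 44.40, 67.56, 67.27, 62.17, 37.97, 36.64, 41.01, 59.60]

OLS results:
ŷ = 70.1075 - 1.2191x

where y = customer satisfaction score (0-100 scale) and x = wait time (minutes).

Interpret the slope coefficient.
On average, satisfaction score is about 1.2191 points lower for every extra minute of wait time.

The slope coefficient β₁ = -1.2191 represents the marginal effect of wait time on satisfaction score.

Interpretation:
- Wait time up by 1 minute → predicted satisfaction score decreases by 1.2191 points
- This is a linear approximation: the same per-unit change is assumed across the whole observed x range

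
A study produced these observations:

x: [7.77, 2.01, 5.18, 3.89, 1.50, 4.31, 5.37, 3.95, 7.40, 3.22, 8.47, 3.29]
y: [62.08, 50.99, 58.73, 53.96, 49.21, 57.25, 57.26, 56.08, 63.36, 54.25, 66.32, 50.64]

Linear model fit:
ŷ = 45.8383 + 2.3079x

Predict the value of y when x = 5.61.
ŷ = 58.7856

To predict y for x = 5.61, substitute into the regression equation:

ŷ = 45.8383 + 2.3079 × 5.61
ŷ = 45.8383 + 12.9473
ŷ = 58.7856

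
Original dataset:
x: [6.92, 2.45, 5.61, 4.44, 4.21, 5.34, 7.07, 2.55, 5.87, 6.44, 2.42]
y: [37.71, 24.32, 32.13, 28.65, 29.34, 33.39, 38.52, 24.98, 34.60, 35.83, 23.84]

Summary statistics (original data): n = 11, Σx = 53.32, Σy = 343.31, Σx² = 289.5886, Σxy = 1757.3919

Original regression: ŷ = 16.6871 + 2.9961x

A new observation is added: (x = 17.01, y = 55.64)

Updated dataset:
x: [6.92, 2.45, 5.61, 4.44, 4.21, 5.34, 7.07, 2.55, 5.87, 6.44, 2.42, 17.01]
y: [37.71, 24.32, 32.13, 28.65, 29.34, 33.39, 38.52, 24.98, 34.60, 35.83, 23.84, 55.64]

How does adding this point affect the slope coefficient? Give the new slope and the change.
The slope changes from 2.9961 to 2.1930 (change of -0.8031, or -26.8%).

The new point has HIGH LEVERAGE: x = 17.01 is far from the original mean x̄ = 53.32/11 ≈ 4.85 (original range [2.42, 7.07]).

Step 1: Update the sums with the new point (n goes from 11 to 12)
Σx  = 53.32 + 17.01 = 70.33
Σy  = 343.31 + 55.64 = 398.95
Σx² = 289.5886 + 17.01² = 289.5886 + 289.3401 = 578.9287
Σxy = 1757.3919 + 17.01×55.64 = 1757.3919 + 946.4364 = 2703.8283

Step 2: Recompute the slope with b₁ = (nΣxy − ΣxΣy) / (nΣx² − (Σx)²)
Numerator   = 12×2703.8283 − 70.33×398.95 = 32445.9396 − 28058.1535 = 4387.7861
Denominator = 12×578.9287 − 70.33² = 6947.1444 − 4946.3089 = 2000.8355
b₁(new) = 4387.7861 / 2000.8355 = 2.1930

(Same formula on the original sums: (11×1757.3919 − 53.32×343.31) / (11×289.5886 − 53.32²) = 1026.0217 / 342.4522 = 2.9961, matching the given fit.)

Step 3: Change in slope
Δβ₁ = 2.1930 − 2.9961 = -0.8031
Relative change = -0.8031 / 2.9961 × 100% = -26.8%
→ the slope decreases when the point is added.

Because the point sits below the extension of the original line at a high-leverage x, it tilts the fit down.
In practice: investigate whether it comes from the same population as the rest of the sample.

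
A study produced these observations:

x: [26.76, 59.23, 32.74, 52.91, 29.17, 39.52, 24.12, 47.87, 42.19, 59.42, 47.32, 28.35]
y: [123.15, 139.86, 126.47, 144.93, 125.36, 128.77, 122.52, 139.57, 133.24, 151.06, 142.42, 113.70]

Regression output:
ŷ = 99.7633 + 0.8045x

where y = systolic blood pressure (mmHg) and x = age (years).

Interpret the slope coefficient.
On average, blood pressure is about 0.8045 mmHg higher for every extra year of age.

β₁ = 0.8045 is the change in predicted blood pressure (mmHg) per additional year of age.

Interpretation:
- Age up by 1 year → predicted blood pressure increases by 0.8045 mmHg
- This is a linear approximation: the same per-unit change is assumed across the whole observed x range
- The sign (+) gives the direction; the magnitude 0.8045 gives the size of the effect per year

(β₀ = 99.7633 is the fitted value at x = 0 and is not part of the slope interpretation.)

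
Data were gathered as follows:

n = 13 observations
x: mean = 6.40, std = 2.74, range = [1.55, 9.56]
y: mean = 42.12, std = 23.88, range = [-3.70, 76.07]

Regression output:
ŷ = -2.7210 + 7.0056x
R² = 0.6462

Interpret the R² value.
About 64.62% of the variability in y is accounted for by the regression on x (R² = 0.6462) — a moderate linear fit.

R² (coefficient of determination) measures the proportion of variance in y explained by the regression model.

Here R² = 0.6462:
- Explained: 64.62% of the variation in y
- Unexplained (residual): 100% − 64.62% = 35.38%
- Rule of thumb (below 0.3 weak; 0.3 to below 0.7 moderate; 0.7 and above strong) → moderate

Calculation: R² = 1 − (SS_res / SS_tot), where SS_res is the sum of squared residuals and SS_tot the total sum of squares.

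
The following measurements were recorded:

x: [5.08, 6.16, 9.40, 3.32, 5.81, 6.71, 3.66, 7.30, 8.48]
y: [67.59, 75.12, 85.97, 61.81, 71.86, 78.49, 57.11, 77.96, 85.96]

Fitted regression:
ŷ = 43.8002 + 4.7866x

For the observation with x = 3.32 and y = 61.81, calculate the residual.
Residual = 2.1183

The residual is the difference between the actual value and the predicted value:

Residual = y - ŷ

Step 1: Calculate predicted value
ŷ = 43.8002 + 4.7866 × 3.32
ŷ = 59.6917

Step 2: Calculate residual
Residual = 61.81 - 59.6917
Residual = 2.1183

Interpretation: the model underestimates the actual value by 2.1183 at this point (positive residual → observation lies above the fitted line).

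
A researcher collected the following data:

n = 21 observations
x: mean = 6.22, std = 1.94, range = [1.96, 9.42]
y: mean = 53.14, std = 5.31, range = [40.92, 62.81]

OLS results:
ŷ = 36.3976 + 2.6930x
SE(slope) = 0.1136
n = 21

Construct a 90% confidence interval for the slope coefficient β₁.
The 90% CI for β₁ is (2.4966, 2.8894)

Confidence interval for the slope:

The 90% CI for β₁ is: β̂₁ ± t*(α/2, n-2) × SE(β̂₁)

Step 1: Find critical t-value
- Confidence level = 0.9
- Degrees of freedom = n - 2 = 21 - 2 = 19
- t*(α/2, 19) = 1.7291

Step 2: Calculate margin of error
Margin = 1.7291 × 0.1136 = 0.1964

Step 3: Construct interval
CI = 2.6930 ± 0.1964
CI = (2.4966, 2.8894)

Interpretation: We are 90% confident that the true slope β₁ lies between 2.4966 and 2.8894.
The interval does not include 0, suggesting a significant linear relationship.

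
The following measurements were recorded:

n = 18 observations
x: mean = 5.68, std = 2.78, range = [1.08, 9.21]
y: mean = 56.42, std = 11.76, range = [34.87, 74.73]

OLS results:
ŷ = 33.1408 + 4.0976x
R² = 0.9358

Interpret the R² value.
R² = 0.9358 means 93.58% of the variation in y is explained by the linear relationship with x. This indicates a strong fit.

R² (coefficient of determination) measures the proportion of variance in y explained by the regression model.

Here R² = 0.9358:
- Explained: 93.58% of the variation in y
- Unexplained (residual): 100% − 93.58% = 6.42%
- Rule of thumb (below 0.3 weak; 0.3 to below 0.7 moderate; 0.7 and above strong) → strong

Note: R² never decreases when predictors are added, so it should not be used alone to compare models of different size.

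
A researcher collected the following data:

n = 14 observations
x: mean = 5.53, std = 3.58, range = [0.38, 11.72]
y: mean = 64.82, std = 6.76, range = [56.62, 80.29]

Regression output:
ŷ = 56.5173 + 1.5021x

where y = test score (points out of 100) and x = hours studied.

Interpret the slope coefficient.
An increase of one hour in study time is associated with a 1.5021 points increase in predicted test score.

The slope coefficient β₁ = 1.5021 represents the marginal effect of study time on test score.

Interpretation:
- Study time up by 1 hour → predicted test score increases by 1.5021 points
- The effect is assumed constant over the observed range of x (linearity)

(β₀ = 56.5173 is the fitted value at x = 0 and is not part of the slope interpretation.)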